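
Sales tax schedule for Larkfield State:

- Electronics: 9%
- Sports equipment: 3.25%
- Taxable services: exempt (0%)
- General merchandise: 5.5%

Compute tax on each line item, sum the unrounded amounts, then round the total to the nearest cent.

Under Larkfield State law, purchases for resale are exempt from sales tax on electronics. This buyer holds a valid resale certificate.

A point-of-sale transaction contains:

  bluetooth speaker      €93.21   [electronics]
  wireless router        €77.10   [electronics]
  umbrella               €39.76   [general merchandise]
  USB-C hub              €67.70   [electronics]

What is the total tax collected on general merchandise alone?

€2.19

Umbrella €39.76: general merchandise → 5.5% → €2.1868
Tax on general merchandise: unrounded sum = €2.1868 → €2.19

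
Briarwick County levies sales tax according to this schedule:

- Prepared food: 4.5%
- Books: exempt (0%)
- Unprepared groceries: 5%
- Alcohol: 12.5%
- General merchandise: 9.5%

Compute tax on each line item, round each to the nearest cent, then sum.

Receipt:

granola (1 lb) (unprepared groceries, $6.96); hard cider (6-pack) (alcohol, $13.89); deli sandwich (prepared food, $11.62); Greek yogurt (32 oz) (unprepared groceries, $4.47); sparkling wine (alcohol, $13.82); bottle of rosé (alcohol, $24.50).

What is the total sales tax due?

Granola (1 lb) $6.96: unprepared groceries → 5% → $0.35
Hard cider (6-pack) $13.89: alcohol → 12.5% → $1.74
Deli sandwich $11.62: prepared food → 4.5% → $0.52
Greek yogurt (32 oz) $4.47: unprepared groceries → 5% → $0.22
Sparkling wine $13.82: alcohol → 12.5% → $1.73
Bottle of rosé $24.50: alcohol → 12.5% → $3.06
Total tax = $0.35 + $1.74 + $0.52 + $0.22 + $1.73 + $3.06 = $7.62

$7.62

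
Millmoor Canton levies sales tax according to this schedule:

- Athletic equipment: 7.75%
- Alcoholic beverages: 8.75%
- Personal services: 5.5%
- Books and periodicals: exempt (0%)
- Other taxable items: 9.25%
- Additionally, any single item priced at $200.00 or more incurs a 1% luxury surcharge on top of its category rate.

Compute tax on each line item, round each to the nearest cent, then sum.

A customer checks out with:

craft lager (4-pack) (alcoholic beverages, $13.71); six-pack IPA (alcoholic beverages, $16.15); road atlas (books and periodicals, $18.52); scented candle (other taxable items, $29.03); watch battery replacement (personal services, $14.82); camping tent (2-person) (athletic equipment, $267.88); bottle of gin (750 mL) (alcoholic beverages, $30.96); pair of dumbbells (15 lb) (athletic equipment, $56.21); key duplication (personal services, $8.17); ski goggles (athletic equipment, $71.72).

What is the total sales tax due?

$42.64

Craft lager (4-pack) $13.71: alcoholic beverages → 8.75% → $1.20
Six-pack IPA $16.15: alcoholic beverages → 8.75% → $1.41
Road atlas $18.52: books and periodicals → 0% → $0.00
Scented candle $29.03: other taxable items → 9.25% → $2.69
Watch battery replacement $14.82: personal services → 5.5% → $0.82
Camping tent (2-person) $267.88: athletic equipment → 7.75% + 1% surcharge = 8.75% → $23.44
Bottle of gin (750 mL) $30.96: alcoholic beverages → 8.75% → $2.71
Pair of dumbbells (15 lb) $56.21: athletic equipment → 7.75% → $4.36
Key duplication $8.17: personal services → 5.5% → $0.45
Ski goggles $71.72: athletic equipment → 7.75% → $5.56
Total tax = $1.20 + $1.41 + $2.69 + $0.82 + $23.44 + $2.71 + $4.36 + $0.45 + $5.56 = $42.64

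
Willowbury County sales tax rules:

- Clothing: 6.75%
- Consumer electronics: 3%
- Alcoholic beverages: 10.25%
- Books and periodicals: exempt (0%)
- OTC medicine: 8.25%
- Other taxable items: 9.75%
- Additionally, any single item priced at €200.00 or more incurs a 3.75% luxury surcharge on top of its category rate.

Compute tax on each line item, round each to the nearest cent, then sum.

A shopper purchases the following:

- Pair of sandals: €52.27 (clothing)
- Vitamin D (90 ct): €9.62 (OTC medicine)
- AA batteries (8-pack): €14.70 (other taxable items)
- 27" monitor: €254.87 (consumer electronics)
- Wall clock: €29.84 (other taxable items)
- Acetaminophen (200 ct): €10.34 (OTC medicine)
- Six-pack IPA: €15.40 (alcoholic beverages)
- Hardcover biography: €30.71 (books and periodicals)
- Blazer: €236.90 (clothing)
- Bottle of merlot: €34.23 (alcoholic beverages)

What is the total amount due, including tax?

Pair of sandals €52.27: clothing → 6.75% → €3.53
Vitamin D (90 ct) €9.62: OTC medicine → 8.25% → €0.79
AA batteries (8-pack) €14.70: other taxable items → 9.75% → €1.43
27" monitor €254.87: consumer electronics → 3% + 3.75% surcharge = 6.75% → €17.20
Wall clock €29.84: other taxable items → 9.75% → €2.91
Acetaminophen (200 ct) €10.34: OTC medicine → 8.25% → €0.85
Six-pack IPA €15.40: alcoholic beverages → 10.25% → €1.58
Hardcover biography €30.71: books and periodicals → 0% → €0.00
Blazer €236.90: clothing → 6.75% + 3.75% surcharge = 10.5% → €24.87
Bottle of merlot €34.23: alcoholic beverages → 10.25% → €3.51
Subtotal = €688.88; tax = €56.67; total due = €745.55

€745.55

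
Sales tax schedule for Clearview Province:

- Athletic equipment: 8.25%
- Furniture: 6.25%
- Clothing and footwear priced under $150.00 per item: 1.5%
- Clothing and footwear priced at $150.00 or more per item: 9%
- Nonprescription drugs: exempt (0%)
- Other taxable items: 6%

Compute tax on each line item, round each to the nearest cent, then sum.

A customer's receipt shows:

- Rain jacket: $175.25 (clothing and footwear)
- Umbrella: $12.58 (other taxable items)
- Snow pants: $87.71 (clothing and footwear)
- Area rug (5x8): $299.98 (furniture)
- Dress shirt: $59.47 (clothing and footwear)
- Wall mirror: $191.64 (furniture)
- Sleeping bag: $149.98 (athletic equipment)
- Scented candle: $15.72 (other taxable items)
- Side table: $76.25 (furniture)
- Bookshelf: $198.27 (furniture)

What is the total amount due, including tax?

$1346.78

Rain jacket $175.25: clothing and footwear, $150.00 or more → 9% → $15.77
Umbrella $12.58: other taxable items → 6% → $0.75
Snow pants $87.71: clothing and footwear, under $150.00 → 1.5% → $1.32
Area rug (5x8) $299.98: furniture → 6.25% → $18.75
Dress shirt $59.47: clothing and footwear, under $150.00 → 1.5% → $0.89
Wall mirror $191.64: furniture → 6.25% → $11.98
Sleeping bag $149.98: athletic equipment → 8.25% → $12.37
Scented candle $15.72: other taxable items → 6% → $0.94
Side table $76.25: furniture → 6.25% → $4.77
Bookshelf $198.27: furniture → 6.25% → $12.39
Subtotal = $1266.85; tax = $79.93; total due = $1346.78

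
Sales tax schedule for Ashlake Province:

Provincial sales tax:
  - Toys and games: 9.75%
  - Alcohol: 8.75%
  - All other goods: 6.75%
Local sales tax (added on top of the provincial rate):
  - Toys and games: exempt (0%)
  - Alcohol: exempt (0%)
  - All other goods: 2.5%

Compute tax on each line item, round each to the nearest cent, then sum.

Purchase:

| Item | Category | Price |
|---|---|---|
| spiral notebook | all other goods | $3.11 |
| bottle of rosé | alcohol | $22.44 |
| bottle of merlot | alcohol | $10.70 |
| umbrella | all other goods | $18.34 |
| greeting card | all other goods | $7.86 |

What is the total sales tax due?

$5.62

Spiral notebook $3.11: all other goods → 6.75% + 2.5% local = 9.25% → $0.29
Bottle of rosé $22.44: alcohol → 8.75% + 0% local = 8.75% → $1.96
Bottle of merlot $10.70: alcohol → 8.75% + 0% local = 8.75% → $0.94
Umbrella $18.34: all other goods → 6.75% + 2.5% local = 9.25% → $1.70
Greeting card $7.86: all other goods → 6.75% + 2.5% local = 9.25% → $0.73
Total tax = $0.29 + $1.96 + $0.94 + $1.70 + $0.73 = $5.62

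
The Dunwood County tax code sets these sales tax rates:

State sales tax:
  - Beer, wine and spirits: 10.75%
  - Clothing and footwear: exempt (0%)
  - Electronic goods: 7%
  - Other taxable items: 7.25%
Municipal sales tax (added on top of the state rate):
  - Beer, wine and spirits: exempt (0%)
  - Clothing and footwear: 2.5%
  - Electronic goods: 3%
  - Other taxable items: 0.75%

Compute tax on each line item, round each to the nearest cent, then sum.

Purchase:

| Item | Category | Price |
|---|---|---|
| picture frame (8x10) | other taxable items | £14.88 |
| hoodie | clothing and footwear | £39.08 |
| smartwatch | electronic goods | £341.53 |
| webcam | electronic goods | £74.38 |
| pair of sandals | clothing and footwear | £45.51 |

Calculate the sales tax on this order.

Picture frame (8x10) £14.88: other taxable items → 7.25% + 0.75% municipal = 8% → £1.19
Hoodie £39.08: clothing and footwear → 0% + 2.5% municipal = 2.5% → £0.98
Smartwatch £341.53: electronic goods → 7% + 3% municipal = 10% → £34.15
Webcam £74.38: electronic goods → 7% + 3% municipal = 10% → £7.44
Pair of sandals £45.51: clothing and footwear → 0% + 2.5% municipal = 2.5% → £1.14
Total tax = £1.19 + £0.98 + £34.15 + £7.44 + £1.14 = £44.90

£44.90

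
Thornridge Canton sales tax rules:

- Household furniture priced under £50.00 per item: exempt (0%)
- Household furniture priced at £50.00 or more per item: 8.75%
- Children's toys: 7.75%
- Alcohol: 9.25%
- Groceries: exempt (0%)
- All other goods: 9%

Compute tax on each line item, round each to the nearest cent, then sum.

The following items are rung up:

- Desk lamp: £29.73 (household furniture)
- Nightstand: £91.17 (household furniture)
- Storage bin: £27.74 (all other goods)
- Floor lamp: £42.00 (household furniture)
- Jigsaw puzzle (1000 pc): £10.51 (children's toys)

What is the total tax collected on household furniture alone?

£7.98

Desk lamp £29.73: household furniture, under £50.00 → 0% → £0.00
Nightstand £91.17: household furniture, £50.00 or more → 8.75% → £7.98
Floor lamp £42.00: household furniture, under £50.00 → 0% → £0.00
Tax on household furniture = £0.00 + £7.98 + £0.00 = £7.98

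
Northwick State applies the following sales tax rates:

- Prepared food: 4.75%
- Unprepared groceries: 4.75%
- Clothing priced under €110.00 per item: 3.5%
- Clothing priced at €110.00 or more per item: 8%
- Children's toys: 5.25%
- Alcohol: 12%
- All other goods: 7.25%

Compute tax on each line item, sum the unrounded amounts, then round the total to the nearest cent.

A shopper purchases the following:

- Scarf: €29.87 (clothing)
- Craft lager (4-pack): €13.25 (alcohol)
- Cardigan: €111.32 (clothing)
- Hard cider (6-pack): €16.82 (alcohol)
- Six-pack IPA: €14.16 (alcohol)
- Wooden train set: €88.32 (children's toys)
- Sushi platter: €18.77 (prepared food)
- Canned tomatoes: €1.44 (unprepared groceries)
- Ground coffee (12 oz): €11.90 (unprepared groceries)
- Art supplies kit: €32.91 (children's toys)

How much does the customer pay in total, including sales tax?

Scarf €29.87: clothing, under €110.00 → 3.5% → €1.04545
Craft lager (4-pack) €13.25: alcohol → 12% → €1.59
Cardigan €111.32: clothing, €110.00 or more → 8% → €8.9056
Hard cider (6-pack) €16.82: alcohol → 12% → €2.0184
Six-pack IPA €14.16: alcohol → 12% → €1.6992
Wooden train set €88.32: children's toys → 5.25% → €4.6368
Sushi platter €18.77: prepared food → 4.75% → €0.891575
Canned tomatoes €1.44: unprepared groceries → 4.75% → €0.0684
Ground coffee (12 oz) €11.90: unprepared groceries → 4.75% → €0.56525
Art supplies kit €32.91: children's toys → 5.25% → €1.727775
Subtotal = €338.76; unrounded tax = €23.14845 → €23.15; total due = €361.91

€361.91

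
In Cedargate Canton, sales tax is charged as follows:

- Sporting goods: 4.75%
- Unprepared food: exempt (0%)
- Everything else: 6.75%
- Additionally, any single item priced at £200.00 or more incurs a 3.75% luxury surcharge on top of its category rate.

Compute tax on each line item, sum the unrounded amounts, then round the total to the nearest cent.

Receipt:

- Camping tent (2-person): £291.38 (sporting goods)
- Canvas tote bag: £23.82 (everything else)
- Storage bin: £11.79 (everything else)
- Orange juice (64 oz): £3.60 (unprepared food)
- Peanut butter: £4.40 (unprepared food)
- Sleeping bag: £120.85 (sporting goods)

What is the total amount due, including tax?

£488.75

Camping tent (2-person) £291.38: sporting goods → 4.75% + 3.75% surcharge = 8.5% → £24.7673
Canvas tote bag £23.82: everything else → 6.75% → £1.60785
Storage bin £11.79: everything else → 6.75% → £0.795825
Orange juice (64 oz) £3.60: unprepared food → 0% → £0.00
Peanut butter £4.40: unprepared food → 0% → £0.00
Sleeping bag £120.85: sporting goods → 4.75% → £5.740375
Subtotal = £455.84; unrounded tax = £32.91135 → £32.91; total due = £488.75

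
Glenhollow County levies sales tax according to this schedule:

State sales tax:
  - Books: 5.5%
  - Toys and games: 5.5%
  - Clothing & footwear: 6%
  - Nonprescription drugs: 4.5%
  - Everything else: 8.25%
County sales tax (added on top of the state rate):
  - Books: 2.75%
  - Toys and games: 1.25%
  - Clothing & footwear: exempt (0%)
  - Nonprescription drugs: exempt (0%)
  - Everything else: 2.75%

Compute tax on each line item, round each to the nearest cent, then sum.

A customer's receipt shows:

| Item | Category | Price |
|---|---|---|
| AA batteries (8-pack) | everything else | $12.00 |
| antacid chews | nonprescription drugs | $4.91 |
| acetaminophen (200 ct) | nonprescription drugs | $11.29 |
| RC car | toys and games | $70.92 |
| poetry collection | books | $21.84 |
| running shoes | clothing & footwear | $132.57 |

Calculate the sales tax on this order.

$16.59

AA batteries (8-pack) $12.00: everything else → 8.25% + 2.75% county = 11% → $1.32
Antacid chews $4.91: nonprescription drugs → 4.5% + 0% county = 4.5% → $0.22
Acetaminophen (200 ct) $11.29: nonprescription drugs → 4.5% + 0% county = 4.5% → $0.51
RC car $70.92: toys and games → 5.5% + 1.25% county = 6.75% → $4.79
Poetry collection $21.84: books → 5.5% + 2.75% county = 8.25% → $1.80
Running shoes $132.57: clothing & footwear → 6% + 0% county = 6% → $7.95
Total tax = $1.32 + $0.22 + $0.51 + $4.79 + $1.80 + $7.95 = $16.59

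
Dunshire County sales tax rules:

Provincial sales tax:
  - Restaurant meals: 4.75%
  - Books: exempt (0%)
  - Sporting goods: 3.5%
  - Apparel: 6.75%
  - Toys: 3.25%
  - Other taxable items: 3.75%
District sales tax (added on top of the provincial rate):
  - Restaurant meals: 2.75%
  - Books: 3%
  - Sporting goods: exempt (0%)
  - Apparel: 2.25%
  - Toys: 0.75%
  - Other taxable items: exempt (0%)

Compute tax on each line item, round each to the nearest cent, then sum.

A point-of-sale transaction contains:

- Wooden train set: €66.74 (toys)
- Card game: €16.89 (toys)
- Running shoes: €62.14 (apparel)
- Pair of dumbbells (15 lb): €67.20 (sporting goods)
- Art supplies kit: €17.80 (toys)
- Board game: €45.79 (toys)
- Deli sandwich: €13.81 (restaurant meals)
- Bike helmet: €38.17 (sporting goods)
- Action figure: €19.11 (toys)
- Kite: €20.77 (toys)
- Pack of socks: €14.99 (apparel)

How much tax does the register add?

€19.15

Wooden train set €66.74: toys → 3.25% + 0.75% district = 4% → €2.67
Card game €16.89: toys → 3.25% + 0.75% district = 4% → €0.68
Running shoes €62.14: apparel → 6.75% + 2.25% district = 9% → €5.59
Pair of dumbbells (15 lb) €67.20: sporting goods → 3.5% + 0% district = 3.5% → €2.35
Art supplies kit €17.80: toys → 3.25% + 0.75% district = 4% → €0.71
Board game €45.79: toys → 3.25% + 0.75% district = 4% → €1.83
Deli sandwich €13.81: restaurant meals → 4.75% + 2.75% district = 7.5% → €1.04
Bike helmet €38.17: sporting goods → 3.5% + 0% district = 3.5% → €1.34
Action figure €19.11: toys → 3.25% + 0.75% district = 4% → €0.76
Kite €20.77: toys → 3.25% + 0.75% district = 4% → €0.83
Pack of socks €14.99: apparel → 6.75% + 2.25% district = 9% → €1.35
Total tax = €2.67 + €0.68 + €5.59 + €2.35 + €0.71 + €1.83 + €1.04 + €1.34 + €0.76 + €0.83 + €1.35 = €19.15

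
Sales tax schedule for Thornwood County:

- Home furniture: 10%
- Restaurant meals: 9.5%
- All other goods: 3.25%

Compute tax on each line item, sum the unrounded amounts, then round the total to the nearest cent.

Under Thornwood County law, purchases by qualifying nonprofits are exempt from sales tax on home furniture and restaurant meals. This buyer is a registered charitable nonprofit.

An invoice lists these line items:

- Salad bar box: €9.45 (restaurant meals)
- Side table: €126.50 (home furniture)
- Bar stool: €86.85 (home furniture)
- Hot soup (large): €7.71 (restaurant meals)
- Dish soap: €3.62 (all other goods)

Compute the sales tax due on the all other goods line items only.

€0.12

Dish soap €3.62: all other goods → 3.25% → €0.11765
Tax on all other goods: unrounded sum = €0.11765 → €0.12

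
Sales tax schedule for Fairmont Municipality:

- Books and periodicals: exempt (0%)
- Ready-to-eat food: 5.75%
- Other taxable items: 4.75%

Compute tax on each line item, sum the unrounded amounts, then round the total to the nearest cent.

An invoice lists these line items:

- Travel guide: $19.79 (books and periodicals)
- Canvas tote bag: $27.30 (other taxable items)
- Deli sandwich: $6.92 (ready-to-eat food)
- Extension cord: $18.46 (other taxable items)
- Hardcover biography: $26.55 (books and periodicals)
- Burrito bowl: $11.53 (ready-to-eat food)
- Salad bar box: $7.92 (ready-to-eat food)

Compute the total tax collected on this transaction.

$3.69

Travel guide $19.79: books and periodicals → 0% → $0.00
Canvas tote bag $27.30: other taxable items → 4.75% → $1.29675
Deli sandwich $6.92: ready-to-eat food → 5.75% → $0.3979
Extension cord $18.46: other taxable items → 4.75% → $0.87685
Hardcover biography $26.55: books and periodicals → 0% → $0.00
Burrito bowl $11.53: ready-to-eat food → 5.75% → $0.662975
Salad bar box $7.92: ready-to-eat food → 5.75% → $0.4554
Unrounded tax sum = $3.689875 → $3.69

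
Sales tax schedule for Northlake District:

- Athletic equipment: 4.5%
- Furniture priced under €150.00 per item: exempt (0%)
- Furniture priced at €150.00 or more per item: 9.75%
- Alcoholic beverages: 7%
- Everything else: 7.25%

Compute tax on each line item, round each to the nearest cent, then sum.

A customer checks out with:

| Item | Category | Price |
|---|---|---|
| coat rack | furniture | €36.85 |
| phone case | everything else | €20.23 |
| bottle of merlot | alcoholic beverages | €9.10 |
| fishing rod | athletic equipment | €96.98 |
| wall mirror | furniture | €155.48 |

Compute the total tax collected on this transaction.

€21.63

Coat rack €36.85: furniture, under €150.00 → 0% → €0.00
Phone case €20.23: everything else → 7.25% → €1.47
Bottle of merlot €9.10: alcoholic beverages → 7% → €0.64
Fishing rod €96.98: athletic equipment → 4.5% → €4.36
Wall mirror €155.48: furniture, €150.00 or more → 9.75% → €15.16
Total tax = €1.47 + €0.64 + €4.36 + €15.16 = €21.63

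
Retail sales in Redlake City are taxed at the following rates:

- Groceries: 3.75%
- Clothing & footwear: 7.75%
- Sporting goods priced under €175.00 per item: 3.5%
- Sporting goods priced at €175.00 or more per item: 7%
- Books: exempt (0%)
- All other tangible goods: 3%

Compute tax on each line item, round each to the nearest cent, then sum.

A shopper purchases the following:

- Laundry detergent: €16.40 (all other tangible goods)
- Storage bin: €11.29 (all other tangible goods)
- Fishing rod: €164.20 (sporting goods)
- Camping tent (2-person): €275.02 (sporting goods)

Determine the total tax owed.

€25.83

Laundry detergent €16.40: all other tangible goods → 3% → €0.49
Storage bin €11.29: all other tangible goods → 3% → €0.34
Fishing rod €164.20: sporting goods, under €175.00 → 3.5% → €5.75
Camping tent (2-person) €275.02: sporting goods, €175.00 or more → 7% → €19.25
Total tax = €0.49 + €0.34 + €5.75 + €19.25 = €25.83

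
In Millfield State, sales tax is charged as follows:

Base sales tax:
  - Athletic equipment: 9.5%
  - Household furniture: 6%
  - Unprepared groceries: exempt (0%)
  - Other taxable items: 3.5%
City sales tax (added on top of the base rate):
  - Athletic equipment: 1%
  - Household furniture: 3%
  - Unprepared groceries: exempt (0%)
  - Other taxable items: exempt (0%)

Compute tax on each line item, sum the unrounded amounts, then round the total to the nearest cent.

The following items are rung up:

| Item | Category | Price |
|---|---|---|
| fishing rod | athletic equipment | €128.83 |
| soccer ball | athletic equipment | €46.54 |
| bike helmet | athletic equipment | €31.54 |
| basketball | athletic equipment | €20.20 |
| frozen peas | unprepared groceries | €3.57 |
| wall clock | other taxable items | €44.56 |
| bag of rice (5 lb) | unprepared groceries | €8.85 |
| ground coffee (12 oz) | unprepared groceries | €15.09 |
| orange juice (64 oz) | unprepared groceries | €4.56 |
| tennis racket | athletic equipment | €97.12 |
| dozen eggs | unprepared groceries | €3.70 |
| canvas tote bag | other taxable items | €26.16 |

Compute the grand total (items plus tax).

€467.24

Fishing rod €128.83: athletic equipment → 9.5% + 1% city = 10.5% → €13.52715
Soccer ball €46.54: athletic equipment → 9.5% + 1% city = 10.5% → €4.8867
Bike helmet €31.54: athletic equipment → 9.5% + 1% city = 10.5% → €3.3117
Basketball €20.20: athletic equipment → 9.5% + 1% city = 10.5% → €2.121
Frozen peas €3.57: unprepared groceries → 0% + 0% city = 0% → €0.00
Wall clock €44.56: other taxable items → 3.5% + 0% city = 3.5% → €1.5596
Bag of rice (5 lb) €8.85: unprepared groceries → 0% + 0% city = 0% → €0.00
Ground coffee (12 oz) €15.09: unprepared groceries → 0% + 0% city = 0% → €0.00
Orange juice (64 oz) €4.56: unprepared groceries → 0% + 0% city = 0% → €0.00
Tennis racket €97.12: athletic equipment → 9.5% + 1% city = 10.5% → €10.1976
Dozen eggs €3.70: unprepared groceries → 0% + 0% city = 0% → €0.00
Canvas tote bag €26.16: other taxable items → 3.5% + 0% city = 3.5% → €0.9156
Subtotal = €430.72; unrounded tax = €36.51935 → €36.52; total due = €467.24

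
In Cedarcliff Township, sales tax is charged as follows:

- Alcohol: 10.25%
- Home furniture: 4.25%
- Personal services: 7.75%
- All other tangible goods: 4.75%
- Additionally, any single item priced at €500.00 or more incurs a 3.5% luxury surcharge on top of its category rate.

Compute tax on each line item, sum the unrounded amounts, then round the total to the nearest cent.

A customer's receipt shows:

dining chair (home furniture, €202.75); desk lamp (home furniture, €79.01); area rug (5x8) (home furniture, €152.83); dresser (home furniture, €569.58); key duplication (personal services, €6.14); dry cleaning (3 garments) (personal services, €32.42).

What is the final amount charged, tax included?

€1108.33

Dining chair €202.75: home furniture → 4.25% → €8.616875
Desk lamp €79.01: home furniture → 4.25% → €3.357925
Area rug (5x8) €152.83: home furniture → 4.25% → €6.495275
Dresser €569.58: home furniture → 4.25% + 3.5% surcharge = 7.75% → €44.14245
Key duplication €6.14: personal services → 7.75% → €0.47585
Dry cleaning (3 garments) €32.42: personal services → 7.75% → €2.51255
Subtotal = €1042.73; unrounded tax = €65.600925 → €65.60; total due = €1108.33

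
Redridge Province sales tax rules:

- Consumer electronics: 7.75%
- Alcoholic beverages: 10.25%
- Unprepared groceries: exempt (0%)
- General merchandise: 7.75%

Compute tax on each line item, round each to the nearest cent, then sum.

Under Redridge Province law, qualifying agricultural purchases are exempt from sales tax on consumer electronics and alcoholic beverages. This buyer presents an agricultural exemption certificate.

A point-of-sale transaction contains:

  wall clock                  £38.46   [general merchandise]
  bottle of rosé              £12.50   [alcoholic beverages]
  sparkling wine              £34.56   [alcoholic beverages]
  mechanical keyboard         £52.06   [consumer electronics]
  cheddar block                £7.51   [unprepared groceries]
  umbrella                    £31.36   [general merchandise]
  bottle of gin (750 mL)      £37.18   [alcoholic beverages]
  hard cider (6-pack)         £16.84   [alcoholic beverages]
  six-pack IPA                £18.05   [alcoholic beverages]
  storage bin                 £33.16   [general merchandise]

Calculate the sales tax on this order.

£7.98

Wall clock £38.46: general merchandise → 7.75% → £2.98
Bottle of rosé £12.50: alcoholic beverages, buyer-exempt → 0% → £0.00
Sparkling wine £34.56: alcoholic beverages, buyer-exempt → 0% → £0.00
Mechanical keyboard £52.06: consumer electronics, buyer-exempt → 0% → £0.00
Cheddar block £7.51: unprepared groceries → 0% → £0.00
Umbrella £31.36: general merchandise → 7.75% → £2.43
Bottle of gin (750 mL) £37.18: alcoholic beverages, buyer-exempt → 0% → £0.00
Hard cider (6-pack) £16.84: alcoholic beverages, buyer-exempt → 0% → £0.00
Six-pack IPA £18.05: alcoholic beverages, buyer-exempt → 0% → £0.00
Storage bin £33.16: general merchandise → 7.75% → £2.57
Total tax = £2.98 + £2.43 + £2.57 = £7.98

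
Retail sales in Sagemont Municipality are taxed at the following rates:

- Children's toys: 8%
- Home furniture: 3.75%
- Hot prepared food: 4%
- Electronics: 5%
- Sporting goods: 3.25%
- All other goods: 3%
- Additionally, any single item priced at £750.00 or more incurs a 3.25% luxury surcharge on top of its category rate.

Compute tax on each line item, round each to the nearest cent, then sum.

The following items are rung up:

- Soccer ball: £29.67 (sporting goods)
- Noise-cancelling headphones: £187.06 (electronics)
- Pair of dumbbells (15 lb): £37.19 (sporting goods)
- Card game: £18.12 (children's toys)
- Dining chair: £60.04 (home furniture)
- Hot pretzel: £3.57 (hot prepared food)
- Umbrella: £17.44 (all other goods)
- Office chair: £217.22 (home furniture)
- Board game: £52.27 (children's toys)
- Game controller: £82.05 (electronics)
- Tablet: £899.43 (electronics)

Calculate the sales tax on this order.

Soccer ball £29.67: sporting goods → 3.25% → £0.96
Noise-cancelling headphones £187.06: electronics → 5% → £9.35
Pair of dumbbells (15 lb) £37.19: sporting goods → 3.25% → £1.21
Card game £18.12: children's toys → 8% → £1.45
Dining chair £60.04: home furniture → 3.75% → £2.25
Hot pretzel £3.57: hot prepared food → 4% → £0.14
Umbrella £17.44: all other goods → 3% → £0.52
Office chair £217.22: home furniture → 3.75% → £8.15
Board game £52.27: children's toys → 8% → £4.18
Game controller £82.05: electronics → 5% → £4.10
Tablet £899.43: electronics → 5% + 3.25% surcharge = 8.25% → £74.20
Total tax = £0.96 + £9.35 + £1.21 + £1.45 + £2.25 + £0.14 + £0.52 + £8.15 + £4.18 + £4.10 + £74.20 = £106.51

£106.51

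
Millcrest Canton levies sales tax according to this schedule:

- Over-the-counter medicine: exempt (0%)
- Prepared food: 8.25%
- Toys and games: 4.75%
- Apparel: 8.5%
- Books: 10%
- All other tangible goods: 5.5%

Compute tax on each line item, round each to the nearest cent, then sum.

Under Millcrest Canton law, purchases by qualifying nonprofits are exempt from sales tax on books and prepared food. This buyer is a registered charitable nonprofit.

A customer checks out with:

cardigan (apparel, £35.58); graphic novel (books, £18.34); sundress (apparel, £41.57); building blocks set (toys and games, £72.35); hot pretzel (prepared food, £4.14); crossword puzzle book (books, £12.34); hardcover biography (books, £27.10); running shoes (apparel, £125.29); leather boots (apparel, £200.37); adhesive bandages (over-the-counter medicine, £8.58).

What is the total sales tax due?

£37.67

Cardigan £35.58: apparel → 8.5% → £3.02
Graphic novel £18.34: books, buyer-exempt → 0% → £0.00
Sundress £41.57: apparel → 8.5% → £3.53
Building blocks set £72.35: toys and games → 4.75% → £3.44
Hot pretzel £4.14: prepared food, buyer-exempt → 0% → £0.00
Crossword puzzle book £12.34: books, buyer-exempt → 0% → £0.00
Hardcover biography £27.10: books, buyer-exempt → 0% → £0.00
Running shoes £125.29: apparel → 8.5% → £10.65
Leather boots £200.37: apparel → 8.5% → £17.03
Adhesive bandages £8.58: over-the-counter medicine → 0% → £0.00
Total tax = £3.02 + £3.53 + £3.44 + £10.65 + £17.03 = £37.67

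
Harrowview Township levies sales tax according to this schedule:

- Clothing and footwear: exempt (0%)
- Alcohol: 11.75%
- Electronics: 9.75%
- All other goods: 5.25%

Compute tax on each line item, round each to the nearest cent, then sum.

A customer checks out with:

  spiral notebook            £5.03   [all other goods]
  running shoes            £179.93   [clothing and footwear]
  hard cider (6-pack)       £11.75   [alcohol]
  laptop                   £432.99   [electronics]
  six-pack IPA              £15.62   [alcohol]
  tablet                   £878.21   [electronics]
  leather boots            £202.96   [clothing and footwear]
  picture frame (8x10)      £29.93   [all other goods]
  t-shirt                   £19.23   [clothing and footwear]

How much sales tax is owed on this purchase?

Spiral notebook £5.03: all other goods → 5.25% → £0.26
Running shoes £179.93: clothing and footwear → 0% → £0.00
Hard cider (6-pack) £11.75: alcohol → 11.75% → £1.38
Laptop £432.99: electronics → 9.75% → £42.22
Six-pack IPA £15.62: alcohol → 11.75% → £1.84
Tablet £878.21: electronics → 9.75% → £85.63
Leather boots £202.96: clothing and footwear → 0% → £0.00
Picture frame (8x10) £29.93: all other goods → 5.25% → £1.57
T-shirt £19.23: clothing and footwear → 0% → £0.00
Total tax = £0.26 + £1.38 + £42.22 + £1.84 + £85.63 + £1.57 = £132.90

£132.90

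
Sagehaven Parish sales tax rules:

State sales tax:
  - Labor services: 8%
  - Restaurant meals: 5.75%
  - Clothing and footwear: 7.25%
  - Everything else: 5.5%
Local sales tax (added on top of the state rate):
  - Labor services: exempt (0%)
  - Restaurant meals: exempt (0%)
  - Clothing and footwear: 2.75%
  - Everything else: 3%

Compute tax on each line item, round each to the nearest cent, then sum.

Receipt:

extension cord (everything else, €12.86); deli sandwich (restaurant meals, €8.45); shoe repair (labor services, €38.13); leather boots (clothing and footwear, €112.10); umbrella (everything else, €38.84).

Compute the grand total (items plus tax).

Extension cord €12.86: everything else → 5.5% + 3% local = 8.5% → €1.09
Deli sandwich €8.45: restaurant meals → 5.75% + 0% local = 5.75% → €0.49
Shoe repair €38.13: labor services → 8% + 0% local = 8% → €3.05
Leather boots €112.10: clothing and footwear → 7.25% + 2.75% local = 10% → €11.21
Umbrella €38.84: everything else → 5.5% + 3% local = 8.5% → €3.30
Subtotal = €210.38; tax = €19.14; total due = €229.52

€229.52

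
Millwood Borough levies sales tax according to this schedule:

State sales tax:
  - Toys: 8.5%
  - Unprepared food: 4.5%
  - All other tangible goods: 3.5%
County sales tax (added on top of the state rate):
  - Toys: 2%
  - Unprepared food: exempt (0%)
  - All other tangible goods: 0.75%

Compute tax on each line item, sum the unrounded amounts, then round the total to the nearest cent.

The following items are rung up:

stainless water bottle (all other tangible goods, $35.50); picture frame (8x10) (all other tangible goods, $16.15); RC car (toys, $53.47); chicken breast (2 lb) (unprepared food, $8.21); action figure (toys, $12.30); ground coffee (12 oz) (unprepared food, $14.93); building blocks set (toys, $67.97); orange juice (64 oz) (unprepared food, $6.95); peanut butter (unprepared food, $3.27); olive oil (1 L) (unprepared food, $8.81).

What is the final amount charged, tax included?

Stainless water bottle $35.50: all other tangible goods → 3.5% + 0.75% county = 4.25% → $1.50875
Picture frame (8x10) $16.15: all other tangible goods → 3.5% + 0.75% county = 4.25% → $0.686375
RC car $53.47: toys → 8.5% + 2% county = 10.5% → $5.61435
Chicken breast (2 lb) $8.21: unprepared food → 4.5% + 0% county = 4.5% → $0.36945
Action figure $12.30: toys → 8.5% + 2% county = 10.5% → $1.2915
Ground coffee (12 oz) $14.93: unprepared food → 4.5% + 0% county = 4.5% → $0.67185
Building blocks set $67.97: toys → 8.5% + 2% county = 10.5% → $7.13685
Orange juice (64 oz) $6.95: unprepared food → 4.5% + 0% county = 4.5% → $0.31275
Peanut butter $3.27: unprepared food → 4.5% + 0% county = 4.5% → $0.14715
Olive oil (1 L) $8.81: unprepared food → 4.5% + 0% county = 4.5% → $0.39645
Subtotal = $227.56; unrounded tax = $18.135475 → $18.14; total due = $245.70

$245.70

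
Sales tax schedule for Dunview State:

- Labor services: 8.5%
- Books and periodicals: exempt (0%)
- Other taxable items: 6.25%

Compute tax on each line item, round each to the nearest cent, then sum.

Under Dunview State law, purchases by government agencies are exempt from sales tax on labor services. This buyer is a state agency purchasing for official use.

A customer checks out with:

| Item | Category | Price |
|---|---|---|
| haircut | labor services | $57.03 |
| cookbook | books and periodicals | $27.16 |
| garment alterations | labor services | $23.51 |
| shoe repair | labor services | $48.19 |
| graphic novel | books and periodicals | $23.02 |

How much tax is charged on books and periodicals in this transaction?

$0.00

Cookbook $27.16: books and periodicals → 0% → $0.00
Graphic novel $23.02: books and periodicals → 0% → $0.00
Tax on books and periodicals = $0.00 + $0.00 = $0.00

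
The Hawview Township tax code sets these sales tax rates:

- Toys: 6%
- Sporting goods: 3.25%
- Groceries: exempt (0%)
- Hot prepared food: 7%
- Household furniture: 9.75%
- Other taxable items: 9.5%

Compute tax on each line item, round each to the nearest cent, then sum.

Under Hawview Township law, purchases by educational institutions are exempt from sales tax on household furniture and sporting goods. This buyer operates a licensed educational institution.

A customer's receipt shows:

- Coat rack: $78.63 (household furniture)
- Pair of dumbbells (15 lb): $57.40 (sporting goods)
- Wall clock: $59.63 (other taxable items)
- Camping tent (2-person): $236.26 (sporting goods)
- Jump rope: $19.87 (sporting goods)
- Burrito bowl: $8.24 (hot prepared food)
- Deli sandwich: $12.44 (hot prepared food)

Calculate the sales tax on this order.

Coat rack $78.63: household furniture, buyer-exempt → 0% → $0.00
Pair of dumbbells (15 lb) $57.40: sporting goods, buyer-exempt → 0% → $0.00
Wall clock $59.63: other taxable items → 9.5% → $5.66
Camping tent (2-person) $236.26: sporting goods, buyer-exempt → 0% → $0.00
Jump rope $19.87: sporting goods, buyer-exempt → 0% → $0.00
Burrito bowl $8.24: hot prepared food → 7% → $0.58
Deli sandwich $12.44: hot prepared food → 7% → $0.87
Total tax = $5.66 + $0.58 + $0.87 = $7.11

$7.11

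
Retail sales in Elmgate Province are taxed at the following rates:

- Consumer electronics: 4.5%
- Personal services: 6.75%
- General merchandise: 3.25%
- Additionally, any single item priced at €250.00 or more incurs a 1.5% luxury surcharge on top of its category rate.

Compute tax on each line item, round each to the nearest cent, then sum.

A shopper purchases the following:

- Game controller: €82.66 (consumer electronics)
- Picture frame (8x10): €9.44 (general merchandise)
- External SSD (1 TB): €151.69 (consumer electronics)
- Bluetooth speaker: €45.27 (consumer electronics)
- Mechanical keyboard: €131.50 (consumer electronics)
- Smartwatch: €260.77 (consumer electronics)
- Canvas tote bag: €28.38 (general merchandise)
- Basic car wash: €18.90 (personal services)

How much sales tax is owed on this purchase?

€36.67

Game controller €82.66: consumer electronics → 4.5% → €3.72
Picture frame (8x10) €9.44: general merchandise → 3.25% → €0.31
External SSD (1 TB) €151.69: consumer electronics → 4.5% → €6.83
Bluetooth speaker €45.27: consumer electronics → 4.5% → €2.04
Mechanical keyboard €131.50: consumer electronics → 4.5% → €5.92
Smartwatch €260.77: consumer electronics → 4.5% + 1.5% surcharge = 6% → €15.65
Canvas tote bag €28.38: general merchandise → 3.25% → €0.92
Basic car wash €18.90: personal services → 6.75% → €1.28
Total tax = €3.72 + €0.31 + €6.83 + €2.04 + €5.92 + €15.65 + €0.92 + €1.28 = €36.67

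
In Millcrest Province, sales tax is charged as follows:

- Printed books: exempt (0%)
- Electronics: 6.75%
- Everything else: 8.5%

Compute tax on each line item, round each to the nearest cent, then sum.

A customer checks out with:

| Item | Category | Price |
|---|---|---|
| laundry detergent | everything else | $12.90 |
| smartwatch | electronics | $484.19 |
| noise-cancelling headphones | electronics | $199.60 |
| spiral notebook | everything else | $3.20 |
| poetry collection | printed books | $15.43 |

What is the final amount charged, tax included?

$762.84

Laundry detergent $12.90: everything else → 8.5% → $1.10
Smartwatch $484.19: electronics → 6.75% → $32.68
Noise-cancelling headphones $199.60: electronics → 6.75% → $13.47
Spiral notebook $3.20: everything else → 8.5% → $0.27
Poetry collection $15.43: printed books → 0% → $0.00
Subtotal = $715.32; tax = $47.52; total due = $762.84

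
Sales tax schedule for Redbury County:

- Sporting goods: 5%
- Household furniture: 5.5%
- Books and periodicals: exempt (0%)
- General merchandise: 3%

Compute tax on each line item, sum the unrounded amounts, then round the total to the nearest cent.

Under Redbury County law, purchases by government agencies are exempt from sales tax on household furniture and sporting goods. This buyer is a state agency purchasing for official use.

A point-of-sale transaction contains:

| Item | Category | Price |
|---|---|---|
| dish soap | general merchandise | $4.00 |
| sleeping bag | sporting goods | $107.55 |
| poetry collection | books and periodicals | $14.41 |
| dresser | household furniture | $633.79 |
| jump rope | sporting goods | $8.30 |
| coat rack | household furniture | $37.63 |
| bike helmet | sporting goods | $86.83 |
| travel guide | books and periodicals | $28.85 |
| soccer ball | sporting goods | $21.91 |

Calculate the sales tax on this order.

$0.12

Dish soap $4.00: general merchandise → 3% → $0.12
Sleeping bag $107.55: sporting goods, buyer-exempt → 0% → $0.00
Poetry collection $14.41: books and periodicals → 0% → $0.00
Dresser $633.79: household furniture, buyer-exempt → 0% → $0.00
Jump rope $8.30: sporting goods, buyer-exempt → 0% → $0.00
Coat rack $37.63: household furniture, buyer-exempt → 0% → $0.00
Bike helmet $86.83: sporting goods, buyer-exempt → 0% → $0.00
Travel guide $28.85: books and periodicals → 0% → $0.00
Soccer ball $21.91: sporting goods, buyer-exempt → 0% → $0.00
Unrounded tax sum = $0.12 → $0.12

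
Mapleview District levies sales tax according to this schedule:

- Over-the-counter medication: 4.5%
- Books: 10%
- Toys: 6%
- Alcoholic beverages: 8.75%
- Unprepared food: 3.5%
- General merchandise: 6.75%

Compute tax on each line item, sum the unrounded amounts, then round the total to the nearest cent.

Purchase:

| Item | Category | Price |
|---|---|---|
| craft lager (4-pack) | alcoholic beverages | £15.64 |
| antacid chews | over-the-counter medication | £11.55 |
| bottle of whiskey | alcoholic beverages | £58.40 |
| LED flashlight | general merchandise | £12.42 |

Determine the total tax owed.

Craft lager (4-pack) £15.64: alcoholic beverages → 8.75% → £1.3685
Antacid chews £11.55: over-the-counter medication → 4.5% → £0.51975
Bottle of whiskey £58.40: alcoholic beverages → 8.75% → £5.11
LED flashlight £12.42: general merchandise → 6.75% → £0.83835
Unrounded tax sum = £7.8366 → £7.84

£7.84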